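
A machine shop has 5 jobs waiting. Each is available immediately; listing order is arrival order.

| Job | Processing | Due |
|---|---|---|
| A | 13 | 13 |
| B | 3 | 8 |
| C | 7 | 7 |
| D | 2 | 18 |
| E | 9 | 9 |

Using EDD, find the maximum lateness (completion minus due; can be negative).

EDD (increasing due date): C B E A D.
C: 0→7, due 7, lateness 0
B: 7→10, due 8, lateness 2
E: 10→19, due 9, lateness 10
A: 19→32, due 13, lateness 19
D: 32→34, due 18, lateness 16
Maximum = 19.

19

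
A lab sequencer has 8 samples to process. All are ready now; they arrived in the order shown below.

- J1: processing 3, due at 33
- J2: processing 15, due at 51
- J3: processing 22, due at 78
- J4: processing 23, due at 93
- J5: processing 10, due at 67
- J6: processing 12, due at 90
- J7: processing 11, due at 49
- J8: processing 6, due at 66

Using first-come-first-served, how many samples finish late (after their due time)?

FIFO (arrival order): J1 J2 J3 J4 J5 J6 J7 J8.
J1: 0→3, due 33, tardiness 0
J2: 3→18, due 51, tardiness 0
J3: 18→40, due 78, tardiness 0
J4: 40→63, due 93, tardiness 0
J5: 63→73, due 67, tardiness 6
J6: 73→85, due 90, tardiness 0
J7: 85→96, due 49, tardiness 47
J8: 96→102, due 66, tardiness 36
Late samples: 3.

3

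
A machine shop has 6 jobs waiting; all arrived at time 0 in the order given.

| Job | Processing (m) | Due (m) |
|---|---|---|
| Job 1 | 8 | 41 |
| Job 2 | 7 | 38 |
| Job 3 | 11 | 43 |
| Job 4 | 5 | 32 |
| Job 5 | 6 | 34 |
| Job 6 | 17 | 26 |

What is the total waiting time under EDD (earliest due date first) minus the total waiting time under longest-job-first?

-28

EDD (increasing due date): Job 6 Job 4 Job 5 Job 2 Job 1 Job 3.
Job 6: waits 0, runs 0→17
Job 4: waits 17, runs 17→22
Job 5: waits 22, runs 22→28
Job 2: waits 28, runs 28→35
Job 1: waits 35, runs 35→43
Job 3: waits 43, runs 43→54
Sum = 0+17+22+28+35+43 = 145.
LPT (decreasing processing time): Job 6 Job 3 Job 1 Job 2 Job 5 Job 4.
Job 6: waits 0, runs 0→17
Job 3: waits 17, runs 17→28
Job 1: waits 28, runs 28→36
Job 2: waits 36, runs 36→43
Job 5: waits 43, runs 43→49
Job 4: waits 49, runs 49→54
Sum = 0+17+28+36+43+49 = 173.
Difference = 145 − 173 = -28.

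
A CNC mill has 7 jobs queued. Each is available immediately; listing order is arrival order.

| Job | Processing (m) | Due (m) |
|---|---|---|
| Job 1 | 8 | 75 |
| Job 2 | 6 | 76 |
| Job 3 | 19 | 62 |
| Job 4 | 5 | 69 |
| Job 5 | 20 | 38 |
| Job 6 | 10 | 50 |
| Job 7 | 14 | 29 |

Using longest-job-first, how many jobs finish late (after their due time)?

LPT (decreasing processing time): Job 5 Job 3 Job 7 Job 6 Job 1 Job 2 Job 4.
Job 5: 0→20, due 38, tardiness 0
Job 3: 20→39, due 62, tardiness 0
Job 7: 39→53, due 29, tardiness 24
Job 6: 53→63, due 50, tardiness 13
Job 1: 63→71, due 75, tardiness 0
Job 2: 71→77, due 76, tardiness 1
Job 4: 77→82, due 69, tardiness 13
Late jobs: 4.

4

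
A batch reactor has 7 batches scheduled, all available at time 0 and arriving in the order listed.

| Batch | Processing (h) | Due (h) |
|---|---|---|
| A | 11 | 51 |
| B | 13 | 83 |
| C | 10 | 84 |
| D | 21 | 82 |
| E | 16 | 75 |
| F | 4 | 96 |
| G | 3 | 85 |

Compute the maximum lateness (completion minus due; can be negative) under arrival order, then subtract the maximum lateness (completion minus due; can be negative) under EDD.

FIFO (arrival order): A B C D E F G.
A: 0→11, due 51, lateness -40
B: 11→24, due 83, lateness -59
C: 24→34, due 84, lateness -50
D: 34→55, due 82, lateness -27
E: 55→71, due 75, lateness -4
F: 71→75, due 96, lateness -21
G: 75→78, due 85, lateness -7
Maximum = -4.
EDD (increasing due date): A E D B C G F.
A: 0→11, due 51, lateness -40
E: 11→27, due 75, lateness -48
D: 27→48, due 82, lateness -34
B: 48→61, due 83, lateness -22
C: 61→71, due 84, lateness -13
G: 71→74, due 85, lateness -11
F: 74→78, due 96, lateness -18
Maximum = -11.
Difference = -4 − -11 = 7.

7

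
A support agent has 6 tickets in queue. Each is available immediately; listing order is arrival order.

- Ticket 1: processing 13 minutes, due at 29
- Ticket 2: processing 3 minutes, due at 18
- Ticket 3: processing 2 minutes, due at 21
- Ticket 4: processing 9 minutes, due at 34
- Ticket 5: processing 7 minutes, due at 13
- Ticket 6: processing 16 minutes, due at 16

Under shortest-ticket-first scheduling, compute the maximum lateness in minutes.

34

SPT (increasing processing time): Ticket 3 Ticket 2 Ticket 5 Ticket 4 Ticket 1 Ticket 6.
Ticket 3: 0→2, due 21, lateness -19
Ticket 2: 2→5, due 18, lateness -13
Ticket 5: 5→12, due 13, lateness -1
Ticket 4: 12→21, due 34, lateness -13
Ticket 1: 21→34, due 29, lateness 5
Ticket 6: 34→50, due 16, lateness 34
Maximum = 34.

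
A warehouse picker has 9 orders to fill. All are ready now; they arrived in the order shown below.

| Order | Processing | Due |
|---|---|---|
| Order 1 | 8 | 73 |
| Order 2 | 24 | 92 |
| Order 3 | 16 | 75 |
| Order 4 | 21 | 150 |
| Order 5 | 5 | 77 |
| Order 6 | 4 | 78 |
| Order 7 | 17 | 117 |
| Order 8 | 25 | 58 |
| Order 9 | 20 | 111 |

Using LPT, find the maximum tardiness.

62

LPT (decreasing processing time): Order 8 Order 2 Order 4 Order 9 Order 7 Order 3 Order 1 Order 5 Order 6.
Order 8: 0→25, due 58, tardiness 0
Order 2: 25→49, due 92, tardiness 0
Order 4: 49→70, due 150, tardiness 0
Order 9: 70→90, due 111, tardiness 0
Order 7: 90→107, due 117, tardiness 0
Order 3: 107→123, due 75, tardiness 48
Order 1: 123→131, due 73, tardiness 58
Order 5: 131→136, due 77, tardiness 59
Order 6: 136→140, due 78, tardiness 62
Maximum = 62.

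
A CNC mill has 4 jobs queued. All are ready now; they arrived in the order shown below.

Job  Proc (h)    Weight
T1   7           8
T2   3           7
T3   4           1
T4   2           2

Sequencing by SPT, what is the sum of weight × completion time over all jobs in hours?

SPT (increasing processing time): T4 T2 T3 T1.
T4: finishes 2, weight 2, w·C = 4
T2: finishes 5, weight 7, w·C = 35
T3: finishes 9, weight 1, w·C = 9
T1: finishes 16, weight 8, w·C = 128
Sum = 4+35+9+128 = 176.

176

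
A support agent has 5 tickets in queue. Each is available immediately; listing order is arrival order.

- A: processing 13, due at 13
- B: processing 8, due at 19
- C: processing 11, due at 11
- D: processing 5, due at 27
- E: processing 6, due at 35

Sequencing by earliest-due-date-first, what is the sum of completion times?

EDD (increasing due date): C A B D E.
C: 0→11
A: 11→24
B: 24→32
D: 32→37
E: 37→43
Sum = 11+24+32+37+43 = 147.

147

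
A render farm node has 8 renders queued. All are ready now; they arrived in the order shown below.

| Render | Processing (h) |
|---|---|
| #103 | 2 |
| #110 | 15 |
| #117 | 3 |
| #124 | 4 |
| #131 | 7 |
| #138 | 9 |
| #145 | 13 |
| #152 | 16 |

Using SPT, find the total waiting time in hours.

148

SPT (increasing processing time): #103 #117 #124 #131 #138 #145 #110 #152.
#103: waits 0, runs 0→2
#117: waits 2, runs 2→5
#124: waits 5, runs 5→9
#131: waits 9, runs 9→16
#138: waits 16, runs 16→25
#145: waits 25, runs 25→38
#110: waits 38, runs 38→53
#152: waits 53, runs 53→69
Sum = 0+2+5+9+16+25+38+53 = 148.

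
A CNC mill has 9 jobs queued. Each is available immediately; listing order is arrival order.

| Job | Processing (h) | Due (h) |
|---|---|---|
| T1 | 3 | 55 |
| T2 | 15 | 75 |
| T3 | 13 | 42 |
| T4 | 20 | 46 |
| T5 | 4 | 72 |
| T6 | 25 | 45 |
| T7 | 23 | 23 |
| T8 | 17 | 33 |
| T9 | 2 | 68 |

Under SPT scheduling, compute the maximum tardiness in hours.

SPT (increasing processing time): T9 T1 T5 T3 T2 T8 T4 T7 T6.
T9: 0→2, due 68, tardiness 0
T1: 2→5, due 55, tardiness 0
T5: 5→9, due 72, tardiness 0
T3: 9→22, due 42, tardiness 0
T2: 22→37, due 75, tardiness 0
T8: 37→54, due 33, tardiness 21
T4: 54→74, due 46, tardiness 28
T7: 74→97, due 23, tardiness 74
T6: 97→122, due 45, tardiness 77
Maximum = 77.

77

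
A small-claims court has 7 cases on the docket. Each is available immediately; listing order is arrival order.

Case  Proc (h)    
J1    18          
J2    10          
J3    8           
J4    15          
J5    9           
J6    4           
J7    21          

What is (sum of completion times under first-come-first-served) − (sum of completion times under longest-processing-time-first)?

-75

FIFO (arrival order): J1 J2 J3 J4 J5 J6 J7.
J1: 0→18
J2: 18→28
J3: 28→36
J4: 36→51
J5: 51→60
J6: 60→64
J7: 64→85
Sum = 18+28+36+51+60+64+85 = 342.
LPT (decreasing processing time): J7 J1 J4 J2 J5 J3 J6.
J7: 0→21
J1: 21→39
J4: 39→54
J2: 54→64
J5: 64→73
J3: 73→81
J6: 81→85
Sum = 21+39+54+64+73+81+85 = 417.
Difference = 342 − 417 = -75.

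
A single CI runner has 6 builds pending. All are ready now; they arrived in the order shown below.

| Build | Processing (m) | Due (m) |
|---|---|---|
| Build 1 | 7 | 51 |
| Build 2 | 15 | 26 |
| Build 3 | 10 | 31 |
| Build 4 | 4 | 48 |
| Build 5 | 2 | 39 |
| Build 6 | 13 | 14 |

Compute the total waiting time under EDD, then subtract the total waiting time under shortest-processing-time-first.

EDD (increasing due date): Build 6 Build 2 Build 3 Build 5 Build 4 Build 1.
Build 6: waits 0, runs 0→13
Build 2: waits 13, runs 13→28
Build 3: waits 28, runs 28→38
Build 5: waits 38, runs 38→40
Build 4: waits 40, runs 40→44
Build 1: waits 44, runs 44→51
Sum = 0+13+28+38+40+44 = 163.
SPT (increasing processing time): Build 5 Build 4 Build 1 Build 3 Build 6 Build 2.
Build 5: waits 0, runs 0→2
Build 4: waits 2, runs 2→6
Build 1: waits 6, runs 6→13
Build 3: waits 13, runs 13→23
Build 6: waits 23, runs 23→36
Build 2: waits 36, runs 36→51
Sum = 0+2+6+13+23+36 = 80.
Difference = 163 − 80 = 83.

83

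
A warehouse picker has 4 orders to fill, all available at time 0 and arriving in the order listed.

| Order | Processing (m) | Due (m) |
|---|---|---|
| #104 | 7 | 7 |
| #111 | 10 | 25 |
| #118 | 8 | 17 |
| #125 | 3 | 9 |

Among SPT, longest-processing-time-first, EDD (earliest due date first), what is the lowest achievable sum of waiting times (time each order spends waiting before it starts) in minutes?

31

SPT (increasing processing time): #125 #104 #118 #111.
#125: waits 0, runs 0→3
#104: waits 3, runs 3→10
#118: waits 10, runs 10→18
#111: waits 18, runs 18→28
Sum = 0+3+10+18 = 31.
LPT (decreasing processing time): #111 #118 #104 #125.
#111: waits 0, runs 0→10
#118: waits 10, runs 10→18
#104: waits 18, runs 18→25
#125: waits 25, runs 25→28
Sum = 0+10+18+25 = 53.
EDD (increasing due date): #104 #125 #118 #111.
#104: waits 0, runs 0→7
#125: waits 7, runs 7→10
#118: waits 10, runs 10→18
#111: waits 18, runs 18→28
Sum = 0+7+10+18 = 35.
SPT 31, LPT 53, EDD 35 → minimum 31.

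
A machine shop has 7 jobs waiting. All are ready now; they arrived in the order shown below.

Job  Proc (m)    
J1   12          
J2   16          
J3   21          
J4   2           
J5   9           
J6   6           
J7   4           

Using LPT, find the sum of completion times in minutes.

LPT (decreasing processing time): J3 J2 J1 J5 J6 J7 J4.
J3: 0→21
J2: 21→37
J1: 37→49
J5: 49→58
J6: 58→64
J7: 64→68
J4: 68→70
Sum = 21+37+49+58+64+68+70 = 367.

367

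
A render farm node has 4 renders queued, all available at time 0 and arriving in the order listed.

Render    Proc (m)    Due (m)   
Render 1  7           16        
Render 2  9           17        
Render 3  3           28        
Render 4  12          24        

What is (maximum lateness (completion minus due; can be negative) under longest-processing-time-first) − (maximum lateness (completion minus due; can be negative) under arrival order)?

5

LPT (decreasing processing time): Render 4 Render 2 Render 1 Render 3.
Render 4: 0→12, due 24, lateness -12
Render 2: 12→21, due 17, lateness 4
Render 1: 21→28, due 16, lateness 12
Render 3: 28→31, due 28, lateness 3
Maximum = 12.
FIFO (arrival order): Render 1 Render 2 Render 3 Render 4.
Render 1: 0→7, due 16, lateness -9
Render 2: 7→16, due 17, lateness -1
Render 3: 16→19, due 28, lateness -9
Render 4: 19→31, due 24, lateness 7
Maximum = 7.
Difference = 12 − 7 = 5.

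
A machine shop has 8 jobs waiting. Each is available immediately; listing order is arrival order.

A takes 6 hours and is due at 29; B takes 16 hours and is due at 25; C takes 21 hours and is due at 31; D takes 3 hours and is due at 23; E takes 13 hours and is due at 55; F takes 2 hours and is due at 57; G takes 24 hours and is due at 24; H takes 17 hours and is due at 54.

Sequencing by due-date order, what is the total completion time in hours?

EDD (increasing due date): D G B A C H E F.
D: 0→3
G: 3→27
B: 27→43
A: 43→49
C: 49→70
H: 70→87
E: 87→100
F: 100→102
Sum = 3+27+43+49+70+87+100+102 = 481.

481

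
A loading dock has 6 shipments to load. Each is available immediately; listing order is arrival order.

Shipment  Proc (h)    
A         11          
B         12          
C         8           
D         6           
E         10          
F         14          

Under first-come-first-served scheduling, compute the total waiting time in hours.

149

FIFO (arrival order): A B C D E F.
A: waits 0, runs 0→11
B: waits 11, runs 11→23
C: waits 23, runs 23→31
D: waits 31, runs 31→37
E: waits 37, runs 37→47
F: waits 47, runs 47→61
Sum = 0+11+23+31+37+47 = 149.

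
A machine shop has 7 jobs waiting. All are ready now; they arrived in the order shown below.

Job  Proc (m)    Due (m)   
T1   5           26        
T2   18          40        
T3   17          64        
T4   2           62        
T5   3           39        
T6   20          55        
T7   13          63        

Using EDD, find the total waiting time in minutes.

EDD (increasing due date): T1 T5 T2 T6 T4 T7 T3.
T1: waits 0, runs 0→5
T5: waits 5, runs 5→8
T2: waits 8, runs 8→26
T6: waits 26, runs 26→46
T4: waits 46, runs 46→48
T7: waits 48, runs 48→61
T3: waits 61, runs 61→78
Sum = 0+5+8+26+46+48+61 = 194.

194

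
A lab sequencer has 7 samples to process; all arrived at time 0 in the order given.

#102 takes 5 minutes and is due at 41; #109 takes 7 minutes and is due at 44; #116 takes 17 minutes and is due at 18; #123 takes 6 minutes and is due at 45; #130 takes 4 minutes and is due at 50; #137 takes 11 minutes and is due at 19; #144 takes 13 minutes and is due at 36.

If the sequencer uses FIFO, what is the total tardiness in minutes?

FIFO (arrival order): #102 #109 #116 #123 #130 #137 #144.
#102: 0→5, due 41, tardiness 0
#109: 5→12, due 44, tardiness 0
#116: 12→29, due 18, tardiness 11
#123: 29→35, due 45, tardiness 0
#130: 35→39, due 50, tardiness 0
#137: 39→50, due 19, tardiness 31
#144: 50→63, due 36, tardiness 27
Sum = 0+0+11+0+0+31+27 = 69.

69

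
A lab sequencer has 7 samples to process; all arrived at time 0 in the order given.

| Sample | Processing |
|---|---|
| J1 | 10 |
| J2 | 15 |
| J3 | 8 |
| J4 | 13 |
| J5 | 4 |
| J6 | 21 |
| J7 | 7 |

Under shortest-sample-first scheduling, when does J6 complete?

78

SPT (increasing processing time): J5 J7 J3 J1 J4 J2 J6.
J5: 0→4
J7: 4→11
J3: 11→19
J1: 19→29
J4: 29→42
J2: 42→57
J6: 57→78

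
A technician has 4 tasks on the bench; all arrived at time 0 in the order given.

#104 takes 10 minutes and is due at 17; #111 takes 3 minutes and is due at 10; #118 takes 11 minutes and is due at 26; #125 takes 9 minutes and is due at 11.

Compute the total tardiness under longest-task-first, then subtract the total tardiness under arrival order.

LPT (decreasing processing time): #118 #104 #125 #111.
#118: 0→11, due 26, tardiness 0
#104: 11→21, due 17, tardiness 4
#125: 21→30, due 11, tardiness 19
#111: 30→33, due 10, tardiness 23
Sum = 0+4+19+23 = 46.
FIFO (arrival order): #104 #111 #118 #125.
#104: 0→10, due 17, tardiness 0
#111: 10→13, due 10, tardiness 3
#118: 13→24, due 26, tardiness 0
#125: 24→33, due 11, tardiness 22
Sum = 0+3+0+22 = 25.
Difference = 46 − 25 = 21.

21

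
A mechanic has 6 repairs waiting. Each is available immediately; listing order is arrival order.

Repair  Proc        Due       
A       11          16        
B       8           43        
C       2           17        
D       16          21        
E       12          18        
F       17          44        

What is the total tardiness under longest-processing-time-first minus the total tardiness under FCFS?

LPT (decreasing processing time): F D E A B C.
F: 0→17, due 44, tardiness 0
D: 17→33, due 21, tardiness 12
E: 33→45, due 18, tardiness 27
A: 45→56, due 16, tardiness 40
B: 56→64, due 43, tardiness 21
C: 64→66, due 17, tardiness 49
Sum = 0+12+27+40+21+49 = 149.
FIFO (arrival order): A B C D E F.
A: 0→11, due 16, tardiness 0
B: 11→19, due 43, tardiness 0
C: 19→21, due 17, tardiness 4
D: 21→37, due 21, tardiness 16
E: 37→49, due 18, tardiness 31
F: 49→66, due 44, tardiness 22
Sum = 0+0+4+16+31+22 = 73.
Difference = 149 − 73 = 76.

76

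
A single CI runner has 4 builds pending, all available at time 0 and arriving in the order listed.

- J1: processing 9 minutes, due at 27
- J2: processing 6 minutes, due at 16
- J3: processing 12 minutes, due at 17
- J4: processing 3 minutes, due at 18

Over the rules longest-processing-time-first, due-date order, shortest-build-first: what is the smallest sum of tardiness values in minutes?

7

LPT (decreasing processing time): J3 J1 J2 J4.
J3: 0→12, due 17, tardiness 0
J1: 12→21, due 27, tardiness 0
J2: 21→27, due 16, tardiness 11
J4: 27→30, due 18, tardiness 12
Sum = 0+0+11+12 = 23.
EDD (increasing due date): J2 J3 J4 J1.
J2: 0→6, due 16, tardiness 0
J3: 6→18, due 17, tardiness 1
J4: 18→21, due 18, tardiness 3
J1: 21→30, due 27, tardiness 3
Sum = 0+1+3+3 = 7.
SPT (increasing processing time): J4 J2 J1 J3.
J4: 0→3, due 18, tardiness 0
J2: 3→9, due 16, tardiness 0
J1: 9→18, due 27, tardiness 0
J3: 18→30, due 17, tardiness 13
Sum = 0+0+0+13 = 13.
LPT 23, EDD 7, SPT 13 → minimum 7.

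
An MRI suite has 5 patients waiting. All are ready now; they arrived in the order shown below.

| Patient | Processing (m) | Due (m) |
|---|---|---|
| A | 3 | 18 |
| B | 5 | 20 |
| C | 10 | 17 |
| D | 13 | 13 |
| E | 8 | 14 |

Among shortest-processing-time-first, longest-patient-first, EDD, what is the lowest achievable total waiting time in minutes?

SPT (increasing processing time): A B E C D.
A: waits 0, runs 0→3
B: waits 3, runs 3→8
E: waits 8, runs 8→16
C: waits 16, runs 16→26
D: waits 26, runs 26→39
Sum = 0+3+8+16+26 = 53.
LPT (decreasing processing time): D C E B A.
D: waits 0, runs 0→13
C: waits 13, runs 13→23
E: waits 23, runs 23→31
B: waits 31, runs 31→36
A: waits 36, runs 36→39
Sum = 0+13+23+31+36 = 103.
EDD (increasing due date): D E C A B.
D: waits 0, runs 0→13
E: waits 13, runs 13→21
C: waits 21, runs 21→31
A: waits 31, runs 31→34
B: waits 34, runs 34→39
Sum = 0+13+21+31+34 = 99.
SPT 53, LPT 103, EDD 99 → minimum 53.

53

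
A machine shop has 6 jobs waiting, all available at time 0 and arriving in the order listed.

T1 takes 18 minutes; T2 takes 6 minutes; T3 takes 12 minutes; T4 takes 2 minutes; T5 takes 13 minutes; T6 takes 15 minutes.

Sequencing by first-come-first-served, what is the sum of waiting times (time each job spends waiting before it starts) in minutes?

167

FIFO (arrival order): T1 T2 T3 T4 T5 T6.
T1: waits 0, runs 0→18
T2: waits 18, runs 18→24
T3: waits 24, runs 24→36
T4: waits 36, runs 36→38
T5: waits 38, runs 38→51
T6: waits 51, runs 51→66
Sum = 0+18+24+36+38+51 = 167.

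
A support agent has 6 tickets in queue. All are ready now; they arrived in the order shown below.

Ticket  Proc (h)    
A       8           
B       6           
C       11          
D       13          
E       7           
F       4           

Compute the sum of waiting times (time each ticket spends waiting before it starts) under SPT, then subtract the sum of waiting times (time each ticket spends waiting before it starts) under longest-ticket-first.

-61

SPT (increasing processing time): F B E A C D.
F: waits 0, runs 0→4
B: waits 4, runs 4→10
E: waits 10, runs 10→17
A: waits 17, runs 17→25
C: waits 25, runs 25→36
D: waits 36, runs 36→49
Sum = 0+4+10+17+25+36 = 92.
LPT (decreasing processing time): D C A E B F.
D: waits 0, runs 0→13
C: waits 13, runs 13→24
A: waits 24, runs 24→32
E: waits 32, runs 32→39
B: waits 39, runs 39→45
F: waits 45, runs 45→49
Sum = 0+13+24+32+39+45 = 153.
Difference = 92 − 153 = -61.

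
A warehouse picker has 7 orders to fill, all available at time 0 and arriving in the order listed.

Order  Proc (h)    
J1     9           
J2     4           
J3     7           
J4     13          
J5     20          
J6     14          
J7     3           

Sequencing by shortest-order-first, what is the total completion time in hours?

SPT (increasing processing time): J7 J2 J3 J1 J4 J6 J5.
J7: 0→3
J2: 3→7
J3: 7→14
J1: 14→23
J4: 23→36
J6: 36→50
J5: 50→70
Sum = 3+7+14+23+36+50+70 = 203.

203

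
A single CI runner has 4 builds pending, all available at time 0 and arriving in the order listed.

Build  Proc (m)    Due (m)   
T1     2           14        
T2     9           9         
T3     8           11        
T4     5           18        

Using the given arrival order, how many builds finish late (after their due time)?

FIFO (arrival order): T1 T2 T3 T4.
T1: 0→2, due 14, tardiness 0
T2: 2→11, due 9, tardiness 2
T3: 11→19, due 11, tardiness 8
T4: 19→24, due 18, tardiness 6
Late builds: 3.

3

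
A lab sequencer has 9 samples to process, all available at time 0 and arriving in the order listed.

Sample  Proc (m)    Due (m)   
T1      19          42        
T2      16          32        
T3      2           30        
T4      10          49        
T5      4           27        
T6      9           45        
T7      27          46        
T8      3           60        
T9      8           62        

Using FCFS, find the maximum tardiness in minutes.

FIFO (arrival order): T1 T2 T3 T4 T5 T6 T7 T8 T9.
T1: 0→19, due 42, tardiness 0
T2: 19→35, due 32, tardiness 3
T3: 35→37, due 30, tardiness 7
T4: 37→47, due 49, tardiness 0
T5: 47→51, due 27, tardiness 24
T6: 51→60, due 45, tardiness 15
T7: 60→87, due 46, tardiness 41
T8: 87→90, due 60, tardiness 30
T9: 90→98, due 62, tardiness 36
Maximum = 41.

41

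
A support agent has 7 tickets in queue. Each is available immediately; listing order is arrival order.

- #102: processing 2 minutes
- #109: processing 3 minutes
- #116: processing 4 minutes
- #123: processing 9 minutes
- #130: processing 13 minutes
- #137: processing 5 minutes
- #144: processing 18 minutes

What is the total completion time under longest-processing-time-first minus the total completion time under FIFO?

LPT (decreasing processing time): #144 #130 #123 #137 #116 #109 #102.
#144: 0→18
#130: 18→31
#123: 31→40
#137: 40→45
#116: 45→49
#109: 49→52
#102: 52→54
Sum = 18+31+40+45+49+52+54 = 289.
FIFO (arrival order): #102 #109 #116 #123 #130 #137 #144.
#102: 0→2
#109: 2→5
#116: 5→9
#123: 9→18
#130: 18→31
#137: 31→36
#144: 36→54
Sum = 2+5+9+18+31+36+54 = 155.
Difference = 289 − 155 = 134.

134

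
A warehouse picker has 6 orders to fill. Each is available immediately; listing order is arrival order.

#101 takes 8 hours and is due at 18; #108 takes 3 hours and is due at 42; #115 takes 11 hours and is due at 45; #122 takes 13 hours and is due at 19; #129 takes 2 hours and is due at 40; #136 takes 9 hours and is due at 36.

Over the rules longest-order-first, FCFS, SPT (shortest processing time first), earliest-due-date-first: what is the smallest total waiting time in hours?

LPT (decreasing processing time): #122 #115 #136 #101 #108 #129.
#122: waits 0, runs 0→13
#115: waits 13, runs 13→24
#136: waits 24, runs 24→33
#101: waits 33, runs 33→41
#108: waits 41, runs 41→44
#129: waits 44, runs 44→46
Sum = 0+13+24+33+41+44 = 155.
FIFO (arrival order): #101 #108 #115 #122 #129 #136.
#101: waits 0, runs 0→8
#108: waits 8, runs 8→11
#115: waits 11, runs 11→22
#122: waits 22, runs 22→35
#129: waits 35, runs 35→37
#136: waits 37, runs 37→46
Sum = 0+8+11+22+35+37 = 113.
SPT (increasing processing time): #129 #108 #101 #136 #115 #122.
#129: waits 0, runs 0→2
#108: waits 2, runs 2→5
#101: waits 5, runs 5→13
#136: waits 13, runs 13→22
#115: waits 22, runs 22→33
#122: waits 33, runs 33→46
Sum = 0+2+5+13+22+33 = 75.
EDD (increasing due date): #101 #122 #136 #129 #108 #115.
#101: waits 0, runs 0→8
#122: waits 8, runs 8→21
#136: waits 21, runs 21→30
#129: waits 30, runs 30→32
#108: waits 32, runs 32→35
#115: waits 35, runs 35→46
Sum = 0+8+21+30+32+35 = 126.
LPT 155, FIFO 113, SPT 75, EDD 126 → minimum 75.

75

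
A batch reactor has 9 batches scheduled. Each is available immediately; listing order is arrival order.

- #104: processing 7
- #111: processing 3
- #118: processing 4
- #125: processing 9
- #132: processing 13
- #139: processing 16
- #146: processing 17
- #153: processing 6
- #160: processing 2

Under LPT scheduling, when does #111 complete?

75

LPT (decreasing processing time): #146 #139 #132 #125 #104 #153 #118 #111 #160.
#146: 0→17
#139: 17→33
#132: 33→46
#125: 46→55
#104: 55→62
#153: 62→68
#118: 68→72
#111: 72→75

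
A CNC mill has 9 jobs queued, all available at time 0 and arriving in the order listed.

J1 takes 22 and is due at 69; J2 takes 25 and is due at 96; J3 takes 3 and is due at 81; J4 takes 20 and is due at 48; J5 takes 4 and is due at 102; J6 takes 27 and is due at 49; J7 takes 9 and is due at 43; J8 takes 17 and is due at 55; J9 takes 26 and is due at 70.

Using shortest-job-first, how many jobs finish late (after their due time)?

5

SPT (increasing processing time): J3 J5 J7 J8 J4 J1 J2 J9 J6.
J3: 0→3, due 81, tardiness 0
J5: 3→7, due 102, tardiness 0
J7: 7→16, due 43, tardiness 0
J8: 16→33, due 55, tardiness 0
J4: 33→53, due 48, tardiness 5
J1: 53→75, due 69, tardiness 6
J2: 75→100, due 96, tardiness 4
J9: 100→126, due 70, tardiness 56
J6: 126→153, due 49, tardiness 104
Late jobs: 5.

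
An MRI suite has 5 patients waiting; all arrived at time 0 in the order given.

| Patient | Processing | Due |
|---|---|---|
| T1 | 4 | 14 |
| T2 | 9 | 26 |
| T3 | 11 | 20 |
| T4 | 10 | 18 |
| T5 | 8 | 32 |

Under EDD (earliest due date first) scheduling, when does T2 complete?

EDD (increasing due date): T1 T4 T3 T2 T5.
T1: 0→4
T4: 4→14
T3: 14→25
T2: 25→34

34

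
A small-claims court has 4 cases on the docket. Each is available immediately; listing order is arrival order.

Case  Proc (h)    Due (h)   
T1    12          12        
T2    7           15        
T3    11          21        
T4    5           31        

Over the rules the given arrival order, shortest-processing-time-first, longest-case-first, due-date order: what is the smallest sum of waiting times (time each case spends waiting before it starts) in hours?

FIFO (arrival order): T1 T2 T3 T4.
T1: waits 0, runs 0→12
T2: waits 12, runs 12→19
T3: waits 19, runs 19→30
T4: waits 30, runs 30→35
Sum = 0+12+19+30 = 61.
SPT (increasing processing time): T4 T2 T3 T1.
T4: waits 0, runs 0→5
T2: waits 5, runs 5→12
T3: waits 12, runs 12→23
T1: waits 23, runs 23→35
Sum = 0+5+12+23 = 40.
LPT (decreasing processing time): T1 T3 T2 T4.
T1: waits 0, runs 0→12
T3: waits 12, runs 12→23
T2: waits 23, runs 23→30
T4: waits 30, runs 30→35
Sum = 0+12+23+30 = 65.
EDD (increasing due date): T1 T2 T3 T4.
T1: waits 0, runs 0→12
T2: waits 12, runs 12→19
T3: waits 19, runs 19→30
T4: waits 30, runs 30→35
Sum = 0+12+19+30 = 61.
FIFO 61, SPT 40, LPT 65, EDD 61 → minimum 40.

40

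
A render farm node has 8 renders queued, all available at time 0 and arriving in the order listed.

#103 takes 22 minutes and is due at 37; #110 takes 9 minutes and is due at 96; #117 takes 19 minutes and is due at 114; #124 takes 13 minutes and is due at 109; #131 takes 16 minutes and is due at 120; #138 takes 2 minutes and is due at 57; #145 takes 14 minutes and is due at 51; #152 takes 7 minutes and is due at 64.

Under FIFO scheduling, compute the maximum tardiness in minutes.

FIFO (arrival order): #103 #110 #117 #124 #131 #138 #145 #152.
#103: 0→22, due 37, tardiness 0
#110: 22→31, due 96, tardiness 0
#117: 31→50, due 114, tardiness 0
#124: 50→63, due 109, tardiness 0
#131: 63→79, due 120, tardiness 0
#138: 79→81, due 57, tardiness 24
#145: 81→95, due 51, tardiness 44
#152: 95→102, due 64, tardiness 38
Maximum = 44.

44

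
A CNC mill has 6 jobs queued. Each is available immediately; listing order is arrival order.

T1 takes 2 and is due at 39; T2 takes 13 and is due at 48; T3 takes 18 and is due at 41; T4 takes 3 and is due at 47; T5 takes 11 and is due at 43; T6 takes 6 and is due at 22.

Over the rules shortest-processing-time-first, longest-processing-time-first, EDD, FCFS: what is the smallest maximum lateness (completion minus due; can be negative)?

5

SPT (increasing processing time): T1 T4 T6 T5 T2 T3.
T1: 0→2, due 39, lateness -37
T4: 2→5, due 47, lateness -42
T6: 5→11, due 22, lateness -11
T5: 11→22, due 43, lateness -21
T2: 22→35, due 48, lateness -13
T3: 35→53, due 41, lateness 12
Maximum = 12.
LPT (decreasing processing time): T3 T2 T5 T6 T4 T1.
T3: 0→18, due 41, lateness -23
T2: 18→31, due 48, lateness -17
T5: 31→42, due 43, lateness -1
T6: 42→48, due 22, lateness 26
T4: 48→51, due 47, lateness 4
T1: 51→53, due 39, lateness 14
Maximum = 26.
EDD (increasing due date): T6 T1 T3 T5 T4 T2.
T6: 0→6, due 22, lateness -16
T1: 6→8, due 39, lateness -31
T3: 8→26, due 41, lateness -15
T5: 26→37, due 43, lateness -6
T4: 37→40, due 47, lateness -7
T2: 40→53, due 48, lateness 5
Maximum = 5.
FIFO (arrival order): T1 T2 T3 T4 T5 T6.
T1: 0→2, due 39, lateness -37
T2: 2→15, due 48, lateness -33
T3: 15→33, due 41, lateness -8
T4: 33→36, due 47, lateness -11
T5: 36→47, due 43, lateness 4
T6: 47→53, due 22, lateness 31
Maximum = 31.
SPT 12, LPT 26, EDD 5, FIFO 31 → minimum 5.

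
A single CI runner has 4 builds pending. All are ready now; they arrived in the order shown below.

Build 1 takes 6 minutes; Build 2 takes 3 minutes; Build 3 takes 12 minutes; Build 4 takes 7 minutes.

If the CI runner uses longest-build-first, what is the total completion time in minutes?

84

LPT (decreasing processing time): Build 3 Build 4 Build 1 Build 2.
Build 3: 0→12
Build 4: 12→19
Build 1: 19→25
Build 2: 25→28
Sum = 12+19+25+28 = 84.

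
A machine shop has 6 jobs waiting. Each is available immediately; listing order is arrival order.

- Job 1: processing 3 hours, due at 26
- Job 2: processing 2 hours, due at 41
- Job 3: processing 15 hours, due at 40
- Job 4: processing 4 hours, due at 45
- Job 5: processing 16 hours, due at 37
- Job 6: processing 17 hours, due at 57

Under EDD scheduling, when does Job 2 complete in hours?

EDD (increasing due date): Job 1 Job 5 Job 3 Job 2 Job 4 Job 6.
Job 1: 0→3
Job 5: 3→19
Job 3: 19→34
Job 2: 34→36

36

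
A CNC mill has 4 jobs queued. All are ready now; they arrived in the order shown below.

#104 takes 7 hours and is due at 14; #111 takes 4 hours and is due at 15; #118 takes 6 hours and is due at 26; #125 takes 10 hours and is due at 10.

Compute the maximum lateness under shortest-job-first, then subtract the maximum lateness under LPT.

SPT (increasing processing time): #111 #118 #104 #125.
#111: 0→4, due 15, lateness -11
#118: 4→10, due 26, lateness -16
#104: 10→17, due 14, lateness 3
#125: 17→27, due 10, lateness 17
Maximum = 17.
LPT (decreasing processing time): #125 #104 #118 #111.
#125: 0→10, due 10, lateness 0
#104: 10→17, due 14, lateness 3
#118: 17→23, due 26, lateness -3
#111: 23→27, due 15, lateness 12
Maximum = 12.
Difference = 17 − 12 = 5.

5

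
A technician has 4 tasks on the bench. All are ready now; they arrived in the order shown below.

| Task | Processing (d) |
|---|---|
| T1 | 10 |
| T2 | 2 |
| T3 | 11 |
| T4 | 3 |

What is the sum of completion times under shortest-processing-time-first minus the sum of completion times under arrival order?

-23

SPT (increasing processing time): T2 T4 T1 T3.
T2: 0→2
T4: 2→5
T1: 5→15
T3: 15→26
Sum = 2+5+15+26 = 48.
FIFO (arrival order): T1 T2 T3 T4.
T1: 0→10
T2: 10→12
T3: 12→23
T4: 23→26
Sum = 10+12+23+26 = 71.
Difference = 48 − 71 = -23.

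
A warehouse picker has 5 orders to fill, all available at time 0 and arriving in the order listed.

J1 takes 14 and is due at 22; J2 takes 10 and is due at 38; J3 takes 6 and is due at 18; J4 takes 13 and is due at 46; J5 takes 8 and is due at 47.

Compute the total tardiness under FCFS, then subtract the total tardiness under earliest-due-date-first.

FIFO (arrival order): J1 J2 J3 J4 J5.
J1: 0→14, due 22, tardiness 0
J2: 14→24, due 38, tardiness 0
J3: 24→30, due 18, tardiness 12
J4: 30→43, due 46, tardiness 0
J5: 43→51, due 47, tardiness 4
Sum = 0+0+12+0+4 = 16.
EDD (increasing due date): J3 J1 J2 J4 J5.
J3: 0→6, due 18, tardiness 0
J1: 6→20, due 22, tardiness 0
J2: 20→30, due 38, tardiness 0
J4: 30→43, due 46, tardiness 0
J5: 43→51, due 47, tardiness 4
Sum = 0+0+0+0+4 = 4.
Difference = 16 − 4 = 12.

12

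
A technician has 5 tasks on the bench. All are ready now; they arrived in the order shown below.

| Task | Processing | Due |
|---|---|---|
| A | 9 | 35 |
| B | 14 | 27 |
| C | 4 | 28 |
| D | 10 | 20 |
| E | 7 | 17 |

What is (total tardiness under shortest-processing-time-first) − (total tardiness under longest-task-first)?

-16

SPT (increasing processing time): C E A D B.
C: 0→4, due 28, tardiness 0
E: 4→11, due 17, tardiness 0
A: 11→20, due 35, tardiness 0
D: 20→30, due 20, tardiness 10
B: 30→44, due 27, tardiness 17
Sum = 0+0+0+10+17 = 27.
LPT (decreasing processing time): B D A E C.
B: 0→14, due 27, tardiness 0
D: 14→24, due 20, tardiness 4
A: 24→33, due 35, tardiness 0
E: 33→40, due 17, tardiness 23
C: 40→44, due 28, tardiness 16
Sum = 0+4+0+23+16 = 43.
Difference = 27 − 43 = -16.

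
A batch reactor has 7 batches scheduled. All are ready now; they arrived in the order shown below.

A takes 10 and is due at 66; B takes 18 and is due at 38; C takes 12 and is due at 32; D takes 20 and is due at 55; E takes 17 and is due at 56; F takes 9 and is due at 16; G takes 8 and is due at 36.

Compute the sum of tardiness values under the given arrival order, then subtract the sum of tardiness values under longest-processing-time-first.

FIFO (arrival order): A B C D E F G.
A: 0→10, due 66, tardiness 0
B: 10→28, due 38, tardiness 0
C: 28→40, due 32, tardiness 8
D: 40→60, due 55, tardiness 5
E: 60→77, due 56, tardiness 21
F: 77→86, due 16, tardiness 70
G: 86→94, due 36, tardiness 58
Sum = 0+0+8+5+21+70+58 = 162.
LPT (decreasing processing time): D B E C A F G.
D: 0→20, due 55, tardiness 0
B: 20→38, due 38, tardiness 0
E: 38→55, due 56, tardiness 0
C: 55→67, due 32, tardiness 35
A: 67→77, due 66, tardiness 11
F: 77→86, due 16, tardiness 70
G: 86→94, due 36, tardiness 58
Sum = 0+0+0+35+11+70+58 = 174.
Difference = 162 − 174 = -12.

-12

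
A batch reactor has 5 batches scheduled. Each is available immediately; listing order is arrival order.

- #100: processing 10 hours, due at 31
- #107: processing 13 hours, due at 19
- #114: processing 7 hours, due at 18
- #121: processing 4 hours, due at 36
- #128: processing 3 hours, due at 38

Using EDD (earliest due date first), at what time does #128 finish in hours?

EDD (increasing due date): #114 #107 #100 #121 #128.
#114: 0→7
#107: 7→20
#100: 20→30
#121: 30→34
#128: 34→37

37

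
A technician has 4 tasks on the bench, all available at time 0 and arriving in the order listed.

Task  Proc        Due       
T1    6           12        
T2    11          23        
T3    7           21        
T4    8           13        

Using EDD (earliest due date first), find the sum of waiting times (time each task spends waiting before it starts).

EDD (increasing due date): T1 T4 T3 T2.
T1: waits 0, runs 0→6
T4: waits 6, runs 6→14
T3: waits 14, runs 14→21
T2: waits 21, runs 21→32
Sum = 0+6+14+21 = 41.

41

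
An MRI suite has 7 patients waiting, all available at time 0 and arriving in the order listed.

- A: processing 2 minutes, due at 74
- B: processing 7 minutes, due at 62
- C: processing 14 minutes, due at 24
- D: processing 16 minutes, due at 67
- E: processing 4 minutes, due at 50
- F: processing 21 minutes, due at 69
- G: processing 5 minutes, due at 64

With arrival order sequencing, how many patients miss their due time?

1

FIFO (arrival order): A B C D E F G.
A: 0→2, due 74, tardiness 0
B: 2→9, due 62, tardiness 0
C: 9→23, due 24, tardiness 0
D: 23→39, due 67, tardiness 0
E: 39→43, due 50, tardiness 0
F: 43→64, due 69, tardiness 0
G: 64→69, due 64, tardiness 5
Late patients: 1.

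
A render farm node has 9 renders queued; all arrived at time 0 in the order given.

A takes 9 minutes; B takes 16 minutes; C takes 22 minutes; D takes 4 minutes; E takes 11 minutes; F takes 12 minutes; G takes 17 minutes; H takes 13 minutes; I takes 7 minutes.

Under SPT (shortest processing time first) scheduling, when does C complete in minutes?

SPT (increasing processing time): D I A E F H B G C.
D: 0→4
I: 4→11
A: 11→20
E: 20→31
F: 31→43
H: 43→56
B: 56→72
G: 72→89
C: 89→111

111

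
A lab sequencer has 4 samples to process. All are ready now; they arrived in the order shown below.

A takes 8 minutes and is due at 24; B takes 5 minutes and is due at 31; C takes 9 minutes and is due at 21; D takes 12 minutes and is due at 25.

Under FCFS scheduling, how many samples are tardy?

FIFO (arrival order): A B C D.
A: 0→8, due 24, tardiness 0
B: 8→13, due 31, tardiness 0
C: 13→22, due 21, tardiness 1
D: 22→34, due 25, tardiness 9
Late samples: 2.

2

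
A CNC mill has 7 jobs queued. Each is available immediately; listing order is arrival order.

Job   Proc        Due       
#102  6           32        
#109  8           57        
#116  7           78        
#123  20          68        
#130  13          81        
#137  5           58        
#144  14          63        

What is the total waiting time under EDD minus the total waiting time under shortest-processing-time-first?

33

EDD (increasing due date): #102 #109 #137 #144 #123 #116 #130.
#102: waits 0, runs 0→6
#109: waits 6, runs 6→14
#137: waits 14, runs 14→19
#144: waits 19, runs 19→33
#123: waits 33, runs 33→53
#116: waits 53, runs 53→60
#130: waits 60, runs 60→73
Sum = 0+6+14+19+33+53+60 = 185.
SPT (increasing processing time): #137 #102 #116 #109 #130 #144 #123.
#137: waits 0, runs 0→5
#102: waits 5, runs 5→11
#116: waits 11, runs 11→18
#109: waits 18, runs 18→26
#130: waits 26, runs 26→39
#144: waits 39, runs 39→53
#123: waits 53, runs 53→73
Sum = 0+5+11+18+26+39+53 = 152.
Difference = 185 − 152 = 33.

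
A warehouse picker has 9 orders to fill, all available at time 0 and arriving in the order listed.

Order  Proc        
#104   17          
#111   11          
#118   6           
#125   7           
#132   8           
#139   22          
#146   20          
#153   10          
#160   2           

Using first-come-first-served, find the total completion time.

FIFO (arrival order): #104 #111 #118 #125 #132 #139 #146 #153 #160.
#104: 0→17
#111: 17→28
#118: 28→34
#125: 34→41
#132: 41→49
#139: 49→71
#146: 71→91
#153: 91→101
#160: 101→103
Sum = 17+28+34+41+49+71+91+101+103 = 535.

535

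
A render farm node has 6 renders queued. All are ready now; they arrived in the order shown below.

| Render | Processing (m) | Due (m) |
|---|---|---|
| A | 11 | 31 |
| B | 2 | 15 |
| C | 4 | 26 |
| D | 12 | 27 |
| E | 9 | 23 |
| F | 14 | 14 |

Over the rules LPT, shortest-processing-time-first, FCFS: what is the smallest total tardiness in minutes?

LPT (decreasing processing time): F D A E C B.
F: 0→14, due 14, tardiness 0
D: 14→26, due 27, tardiness 0
A: 26→37, due 31, tardiness 6
E: 37→46, due 23, tardiness 23
C: 46→50, due 26, tardiness 24
B: 50→52, due 15, tardiness 37
Sum = 0+0+6+23+24+37 = 90.
SPT (increasing processing time): B C E A D F.
B: 0→2, due 15, tardiness 0
C: 2→6, due 26, tardiness 0
E: 6→15, due 23, tardiness 0
A: 15→26, due 31, tardiness 0
D: 26→38, due 27, tardiness 11
F: 38→52, due 14, tardiness 38
Sum = 0+0+0+0+11+38 = 49.
FIFO (arrival order): A B C D E F.
A: 0→11, due 31, tardiness 0
B: 11→13, due 15, tardiness 0
C: 13→17, due 26, tardiness 0
D: 17→29, due 27, tardiness 2
E: 29→38, due 23, tardiness 15
F: 38→52, due 14, tardiness 38
Sum = 0+0+0+2+15+38 = 55.
LPT 90, SPT 49, FIFO 55 → minimum 49.

49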